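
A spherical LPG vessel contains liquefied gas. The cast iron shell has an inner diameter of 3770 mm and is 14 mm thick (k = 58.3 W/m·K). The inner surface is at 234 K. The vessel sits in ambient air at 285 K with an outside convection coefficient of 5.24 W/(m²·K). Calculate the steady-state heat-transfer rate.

For a spherical shell R = (1/r₁ − 1/r₂)/(4πk); film R = 1/(h·4πr²). In series:
R_cast iron shell = (1/1.885 − 1/1.899)/(4π×58.3) = 5.338×10^-6 K/W
R_outer film = 1/(h·4πr_o²) = 1/(5.24×4π×1.899²) = 0.004211 K/W
R_total = 0.004217 K/W
Q = ΔT/R_total = 51/0.004217

Q ≈ 12100 W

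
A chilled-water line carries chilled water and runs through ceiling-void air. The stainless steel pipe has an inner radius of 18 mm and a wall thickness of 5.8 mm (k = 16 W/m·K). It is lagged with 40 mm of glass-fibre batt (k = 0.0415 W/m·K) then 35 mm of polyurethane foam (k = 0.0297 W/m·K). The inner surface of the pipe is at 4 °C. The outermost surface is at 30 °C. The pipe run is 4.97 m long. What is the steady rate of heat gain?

Q ≈ 21.1 W

Treating each annulus and film as a series resistance:
R_stainless steel pipe wall = ln(23.8/18)/(2π×16×4.97) = 5.59×10^-4 K/W
R_glass-fibre batt = ln(63.8/23.8)/(2π×0.0415×4.97) = 0.7609 K/W
R_polyurethane foam = ln(98.8/63.8)/(2π×0.0297×4.97) = 0.4716 K/W
R_total = 1.233 K/W
Q = ΔT/R_total = 26/1.233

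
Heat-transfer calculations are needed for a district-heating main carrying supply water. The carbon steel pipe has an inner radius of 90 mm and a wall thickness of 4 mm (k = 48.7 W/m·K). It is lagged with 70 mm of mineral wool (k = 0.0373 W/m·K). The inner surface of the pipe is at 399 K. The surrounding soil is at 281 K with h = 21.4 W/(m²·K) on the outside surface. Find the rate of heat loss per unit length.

q′ ≈ 48.8 W/m

Treating each annulus and film as a series resistance:
R_carbon steel pipe wall = ln(94/90)/(2π×48.7×1) = 1.421×10^-4 K/W
R_mineral wool = ln(164/94)/(2π×0.0373×1) = 2.375 K/W
R_outer film = 1/(h_o·2πr_oL) = 1/(21.4×2π×0.164×1) = 0.04535 K/W
R_total = 2.42 K/W
Q = ΔT/R_total = 118/2.42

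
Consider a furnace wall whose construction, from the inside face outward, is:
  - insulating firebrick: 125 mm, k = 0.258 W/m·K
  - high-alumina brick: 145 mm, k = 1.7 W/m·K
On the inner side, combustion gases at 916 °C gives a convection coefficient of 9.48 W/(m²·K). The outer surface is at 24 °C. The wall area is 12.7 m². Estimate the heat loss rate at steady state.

Q ≈ 16800 W

Model the wall as resistances in series:
R_inner film = 1/(h_i·A) = 1/(9.48×12.7) = 0.008306 K/W
R_insulating firebrick = L/(kA) = 0.125/(0.258×12.7) = 0.03815 K/W
R_high-alumina brick = L/(kA) = 0.145/(1.7×12.7) = 0.006716 K/W
R_total = 0.05317 K/W
Q = ΔT / R_total = 892 / 0.05317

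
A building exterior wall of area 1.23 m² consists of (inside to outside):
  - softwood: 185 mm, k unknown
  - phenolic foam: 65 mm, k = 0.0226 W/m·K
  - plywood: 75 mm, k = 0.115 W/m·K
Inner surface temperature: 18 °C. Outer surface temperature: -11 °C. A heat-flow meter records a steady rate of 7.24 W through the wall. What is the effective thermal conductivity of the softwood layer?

Model the wall as resistances in series:
R_phenolic foam = L/(kA) = 0.065/(0.0226×1.23) = 2.338 K/W
R_plywood = L/(kA) = 0.075/(0.115×1.23) = 0.5302 K/W
Sum of known resistances R_other = 2.869 K/W
Total R = ΔT/Q = 29/7.24 = 4.006 K/W
R_softwood = R_total − R_other = 1.137 K/W
k = L/(R·A) = 0.185/(1.137×1.23)

k ≈ 0.132 W/(m·K)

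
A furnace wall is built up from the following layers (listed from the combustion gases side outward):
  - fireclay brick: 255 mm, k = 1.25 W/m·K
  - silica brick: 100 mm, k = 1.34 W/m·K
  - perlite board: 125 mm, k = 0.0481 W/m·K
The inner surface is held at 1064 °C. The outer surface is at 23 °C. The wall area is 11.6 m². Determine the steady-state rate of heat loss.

Q ≈ 4200 W

Treating each layer as a thermal resistance in series:
R_fireclay brick = L/(kA) = 0.255/(1.25×11.6) = 0.01759 K/W
R_silica brick = L/(kA) = 0.1/(1.34×11.6) = 0.006433 K/W
R_perlite board = L/(kA) = 0.125/(0.0481×11.6) = 0.224 K/W
R_total = 0.248 K/W
Q = ΔT / R_total = 1041 / 0.248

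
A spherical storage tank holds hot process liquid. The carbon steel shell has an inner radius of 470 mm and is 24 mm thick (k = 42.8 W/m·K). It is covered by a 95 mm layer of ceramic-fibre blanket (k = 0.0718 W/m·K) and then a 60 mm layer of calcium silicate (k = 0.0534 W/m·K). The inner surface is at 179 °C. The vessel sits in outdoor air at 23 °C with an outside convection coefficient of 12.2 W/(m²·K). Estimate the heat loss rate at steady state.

Q ≈ 255 W

Radial (spherical) resistances in series:
R_carbon steel shell = (1/0.47 − 1/0.494)/(4π×42.8) = 1.922×10^-4 K/W
R_ceramic-fibre blanket = (1/0.494 − 1/0.589)/(4π×0.0718) = 0.3619 K/W
R_calcium silicate = (1/0.589 − 1/0.649)/(4π×0.0534) = 0.2339 K/W
R_outer film = 1/(h·4πr_o²) = 1/(12.2×4π×0.649²) = 0.01549 K/W
R_total = 0.6114 K/W
Q = ΔT/R_total = 156/0.6114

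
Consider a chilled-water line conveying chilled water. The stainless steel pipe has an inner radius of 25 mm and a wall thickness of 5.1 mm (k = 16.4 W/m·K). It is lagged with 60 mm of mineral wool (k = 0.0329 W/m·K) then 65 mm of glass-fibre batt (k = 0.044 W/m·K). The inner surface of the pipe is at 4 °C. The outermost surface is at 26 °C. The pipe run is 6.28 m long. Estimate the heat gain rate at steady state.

Cylindrical conduction, so R = ln(r₂/r₁)/(2πkL) per layer, in series:
R_stainless steel pipe wall = ln(30.1/25)/(2π×16.4×6.28) = 2.869×10^-4 K/W
R_mineral wool = ln(90.1/30.1)/(2π×0.0329×6.28) = 0.8446 K/W
R_glass-fibre batt = ln(155.1/90.1)/(2π×0.044×6.28) = 0.3128 K/W
R_total = 1.158 K/W
Q = ΔT/R_total = 22/1.158

Q ≈ 19 W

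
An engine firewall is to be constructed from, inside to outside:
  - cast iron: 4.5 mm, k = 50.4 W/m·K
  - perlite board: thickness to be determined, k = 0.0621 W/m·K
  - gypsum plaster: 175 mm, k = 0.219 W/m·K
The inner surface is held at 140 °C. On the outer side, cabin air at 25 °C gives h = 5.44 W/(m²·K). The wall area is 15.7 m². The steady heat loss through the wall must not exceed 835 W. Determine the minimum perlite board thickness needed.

Model the wall as resistances in series:
R_cast iron = L/(kA) = 0.0045/(50.4×15.7) = 5.687×10^-6 K/W
R_gypsum plaster = L/(kA) = 0.175/(0.219×15.7) = 0.0509 K/W
R_outer film = 1/(h_o·A) = 1/(5.44×15.7) = 0.01171 K/W
Sum of the known resistances R_other = 0.06261 K/W
Required total resistance R_tot = ΔT/Q_allow = 115/835 = 0.1377 K/W
R_perlite board = R_tot − R_other = 0.07511 K/W
L = R·k·A = 0.07511×0.0621×15.7

L ≈ 73.2 mm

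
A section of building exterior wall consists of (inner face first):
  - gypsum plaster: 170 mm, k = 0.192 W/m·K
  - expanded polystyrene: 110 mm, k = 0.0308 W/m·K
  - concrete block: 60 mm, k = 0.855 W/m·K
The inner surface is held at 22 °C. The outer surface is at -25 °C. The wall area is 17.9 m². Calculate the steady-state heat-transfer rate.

Q ≈ 186 W

Using the resistance-network approach (series):
R_gypsum plaster = L/(kA) = 0.17/(0.192×17.9) = 0.04946 K/W
R_expanded polystyrene = L/(kA) = 0.11/(0.0308×17.9) = 0.1995 K/W
R_concrete block = L/(kA) = 0.06/(0.855×17.9) = 0.00392 K/W
R_total = 0.2529 K/W
Q = ΔT / R_total = 47 / 0.2529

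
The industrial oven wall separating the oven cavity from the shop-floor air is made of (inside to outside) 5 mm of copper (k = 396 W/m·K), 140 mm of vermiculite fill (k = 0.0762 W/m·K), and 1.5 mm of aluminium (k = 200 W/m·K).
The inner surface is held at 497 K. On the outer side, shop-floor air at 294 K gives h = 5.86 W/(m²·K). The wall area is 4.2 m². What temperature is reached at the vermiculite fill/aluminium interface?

Treating each layer as a thermal resistance in series:
R_copper = L/(kA) = 0.005/(396×4.2) = 3.006×10^-6 K/W
R_vermiculite fill = L/(kA) = 0.14/(0.0762×4.2) = 0.4374 K/W
R_aluminium = L/(kA) = 0.0015/(200×4.2) = 1.786×10^-6 K/W
R_outer film = 1/(h_o·A) = 1/(5.86×4.2) = 0.04063 K/W
R_total = 0.4781 K/W;  Q = ΔT/R_total = 203/0.4781 = 424.6 W
T_interface = T_inner − Q·ΣR(inner→interface) = 497 − 425×0.4374

T ≈ 311 K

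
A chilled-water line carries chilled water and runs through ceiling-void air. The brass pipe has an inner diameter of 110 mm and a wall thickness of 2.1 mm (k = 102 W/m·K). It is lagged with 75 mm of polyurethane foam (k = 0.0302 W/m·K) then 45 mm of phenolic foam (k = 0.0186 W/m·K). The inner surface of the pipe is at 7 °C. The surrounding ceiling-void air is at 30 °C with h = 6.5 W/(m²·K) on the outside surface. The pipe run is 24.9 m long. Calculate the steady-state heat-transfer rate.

Radial resistances (cylindrical: R_cond = ln(r_o/r_i)/(2πkL), R_conv = 1/(h·2πrL)):
R_brass pipe wall = ln(57.1/55)/(2π×102×24.9) = 2.348×10^-6 K/W
R_polyurethane foam = ln(132.1/57.1)/(2π×0.0302×24.9) = 0.1775 K/W
R_phenolic foam = ln(177.1/132.1)/(2π×0.0186×24.9) = 0.1007 K/W
R_outer film = 1/(h_o·2πr_oL) = 1/(6.5×2π×0.1771×24.9) = 0.005553 K/W
R_total = 0.2838 K/W
Q = ΔT/R_total = 23/0.2838

Q ≈ 81 W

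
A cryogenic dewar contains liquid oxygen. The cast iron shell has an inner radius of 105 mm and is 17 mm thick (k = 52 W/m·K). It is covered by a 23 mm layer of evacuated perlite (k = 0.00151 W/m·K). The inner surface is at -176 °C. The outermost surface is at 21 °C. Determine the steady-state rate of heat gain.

Radial (spherical) resistances in series:
R_cast iron shell = (1/0.105 − 1/0.122)/(4π×52) = 0.002031 K/W
R_evacuated perlite = (1/0.122 − 1/0.145)/(4π×0.00151) = 68.52 K/W
R_total = 68.52 K/W
Q = ΔT/R_total = 197/68.52

Q ≈ 2.88 W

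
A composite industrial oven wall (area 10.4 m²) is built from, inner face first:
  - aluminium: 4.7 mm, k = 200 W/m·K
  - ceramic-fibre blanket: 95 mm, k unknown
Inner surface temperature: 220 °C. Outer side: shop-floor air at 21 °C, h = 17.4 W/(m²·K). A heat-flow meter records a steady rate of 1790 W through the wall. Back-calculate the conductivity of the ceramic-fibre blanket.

k ≈ 0.0865 W/(m·K)

Thermal resistances in series:
R_aluminium = L/(kA) = 0.0047/(200×10.4) = 2.26×10^-6 K/W
R_outer film = 1/(h_o·A) = 1/(17.4×10.4) = 0.005526 K/W
Sum of known resistances R_other = 0.005528 K/W
Total R = ΔT/Q = 199/1790 = 0.1112 K/W
R_ceramic-fibre blanket = R_total − R_other = 0.1056 K/W
k = L/(R·A) = 0.095/(0.1056×10.4)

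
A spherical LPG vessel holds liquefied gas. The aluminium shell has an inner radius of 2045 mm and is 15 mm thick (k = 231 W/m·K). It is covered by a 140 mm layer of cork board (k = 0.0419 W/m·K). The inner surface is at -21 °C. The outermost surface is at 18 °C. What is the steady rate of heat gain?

Q ≈ 665 W

For a spherical shell R = (1/r₁ − 1/r₂)/(4πk); film R = 1/(h·4πr²). In series:
R_aluminium shell = (1/2.045 − 1/2.06)/(4π×231) = 1.227×10^-6 K/W
R_cork board = (1/2.06 − 1/2.2)/(4π×0.0419) = 0.05867 K/W
R_total = 0.05867 K/W
Q = ΔT/R_total = 39/0.05867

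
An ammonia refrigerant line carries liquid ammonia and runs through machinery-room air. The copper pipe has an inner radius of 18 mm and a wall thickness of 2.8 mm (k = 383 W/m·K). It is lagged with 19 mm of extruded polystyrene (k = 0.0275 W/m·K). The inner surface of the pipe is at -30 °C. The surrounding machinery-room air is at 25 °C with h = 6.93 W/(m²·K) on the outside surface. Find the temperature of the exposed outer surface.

T ≈ 17.7 °C

For a radial system each layer contributes R = ln(r_out/r_in)/(2πkL); films add R = 1/(hA).
R_copper pipe wall = ln(20.8/18)/(2π×383×1) = 6.008×10^-5 K/W
R_extruded polystyrene = ln(39.8/20.8)/(2π×0.0275×1) = 3.756 K/W
R_outer film = 1/(h_o·2πr_oL) = 1/(6.93×2π×0.0398×1) = 0.577 K/W
R_total = 4.333 K/W
Q = ΔT/R_total = 55/4.333
Q = 12.7 W/m
T_interface = T_inner + Q·ΣR(inner→interface) = -30 + 12.7×3.756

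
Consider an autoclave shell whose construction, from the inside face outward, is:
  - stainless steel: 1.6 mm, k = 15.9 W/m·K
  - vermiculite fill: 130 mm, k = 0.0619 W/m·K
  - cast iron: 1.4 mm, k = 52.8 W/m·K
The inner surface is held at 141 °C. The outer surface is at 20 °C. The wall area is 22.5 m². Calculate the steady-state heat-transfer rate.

Series thermal resistances:
R_stainless steel = L/(kA) = 0.0016/(15.9×22.5) = 4.472×10^-6 K/W
R_vermiculite fill = L/(kA) = 0.13/(0.0619×22.5) = 0.09334 K/W
R_cast iron = L/(kA) = 0.0014/(52.8×22.5) = 1.178×10^-6 K/W
R_total = 0.09335 K/W
Q = ΔT / R_total = 121 / 0.09335

Q ≈ 1300 W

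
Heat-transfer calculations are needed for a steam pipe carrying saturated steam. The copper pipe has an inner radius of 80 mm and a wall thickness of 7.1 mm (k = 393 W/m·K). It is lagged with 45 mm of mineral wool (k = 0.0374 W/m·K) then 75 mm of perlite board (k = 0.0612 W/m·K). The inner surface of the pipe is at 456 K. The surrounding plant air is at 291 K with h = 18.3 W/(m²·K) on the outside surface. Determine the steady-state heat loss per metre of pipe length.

q′ ≈ 55.3 W/m

Radial resistances (cylindrical: R_cond = ln(r_o/r_i)/(2πkL), R_conv = 1/(h·2πrL)):
R_copper pipe wall = ln(87.1/80)/(2π×393×1) = 3.444×10^-5 K/W
R_mineral wool = ln(132.1/87.1)/(2π×0.0374×1) = 1.772 K/W
R_perlite board = ln(207.1/132.1)/(2π×0.0612×1) = 1.169 K/W
R_outer film = 1/(h_o·2πr_oL) = 1/(18.3×2π×0.2071×1) = 0.04199 K/W
R_total = 2.984 K/W
Q = ΔT/R_total = 165/2.984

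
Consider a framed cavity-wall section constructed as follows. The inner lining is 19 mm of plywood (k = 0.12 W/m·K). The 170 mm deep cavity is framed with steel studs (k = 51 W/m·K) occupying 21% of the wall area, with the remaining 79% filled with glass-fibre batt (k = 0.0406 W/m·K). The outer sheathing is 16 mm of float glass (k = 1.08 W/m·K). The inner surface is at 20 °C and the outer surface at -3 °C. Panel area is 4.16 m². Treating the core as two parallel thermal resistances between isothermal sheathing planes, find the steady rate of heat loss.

Q ≈ 506 W

Sheathing layers in series; stud and cavity paths in parallel between them.
R_inner = 0.019/(0.12×4.16) = 0.03806 K/W
R_stud  = 0.17/(51×0.21×4.16) = 0.003816 K/W
R_cav   = 0.17/(0.0406×0.79×4.16) = 1.274 K/W
1/R_core = 1/R_stud + 1/R_cav → R_core = 0.003804 K/W
R_outer = 0.016/(1.08×4.16) = 0.003561 K/W
R_total = 0.04543 K/W
Q = ΔT/R_total = 23/0.04543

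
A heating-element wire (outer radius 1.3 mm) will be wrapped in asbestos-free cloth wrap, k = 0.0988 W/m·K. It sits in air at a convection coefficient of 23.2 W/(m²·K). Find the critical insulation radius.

r_cr ≈ 4.26 mm

For a cylinder r_cr = k/h = 0.0988/23.2
r_cr = 4.26 mm; since the bare radius (1.3 mm) is below r_cr, adding a thin layer of insulation will *increase* heat loss.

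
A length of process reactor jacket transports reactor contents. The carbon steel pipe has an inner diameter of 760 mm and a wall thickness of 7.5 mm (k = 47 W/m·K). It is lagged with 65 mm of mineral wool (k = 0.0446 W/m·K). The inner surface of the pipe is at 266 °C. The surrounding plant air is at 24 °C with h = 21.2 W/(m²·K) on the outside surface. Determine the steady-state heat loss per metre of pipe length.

For a radial system each layer contributes R = ln(r_out/r_in)/(2πkL); films add R = 1/(hA).
R_carbon steel pipe wall = ln(387.5/380)/(2π×47×1) = 6.618×10^-5 K/W
R_mineral wool = ln(452.5/387.5)/(2π×0.0446×1) = 0.5534 K/W
R_outer film = 1/(h_o·2πr_oL) = 1/(21.2×2π×0.4525×1) = 0.01659 K/W
R_total = 0.57 K/W
Q = ΔT/R_total = 242/0.57

q′ ≈ 425 W/m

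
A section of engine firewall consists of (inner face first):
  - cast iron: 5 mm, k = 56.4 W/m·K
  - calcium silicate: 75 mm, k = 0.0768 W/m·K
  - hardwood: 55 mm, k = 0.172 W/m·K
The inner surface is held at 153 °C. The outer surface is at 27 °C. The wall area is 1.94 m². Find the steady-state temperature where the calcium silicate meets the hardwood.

Thermal resistances in series:
R_cast iron = L/(kA) = 0.005/(56.4×1.94) = 4.57×10^-5 K/W
R_calcium silicate = L/(kA) = 0.075/(0.0768×1.94) = 0.5034 K/W
R_hardwood = L/(kA) = 0.055/(0.172×1.94) = 0.1648 K/W
R_total = 0.6683 K/W;  Q = ΔT/R_total = 126/0.6683 = 188.6 W
T_interface = T_inner − Q·ΣR(inner→interface) = 153 − 189×0.5034

T ≈ 58.1 °C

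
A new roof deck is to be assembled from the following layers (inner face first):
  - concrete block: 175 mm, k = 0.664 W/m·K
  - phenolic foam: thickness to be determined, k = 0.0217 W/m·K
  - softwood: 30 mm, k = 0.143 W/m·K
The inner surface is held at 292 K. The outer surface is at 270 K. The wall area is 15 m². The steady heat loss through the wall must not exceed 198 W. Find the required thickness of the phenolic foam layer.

L ≈ 25.9 mm

Series thermal resistances:
R_concrete block = L/(kA) = 0.175/(0.664×15) = 0.01757 K/W
R_softwood = L/(kA) = 0.03/(0.143×15) = 0.01399 K/W
Sum of the known resistances R_other = 0.03156 K/W
Required total resistance R_tot = ΔT/Q_allow = 22/198 = 0.1111 K/W
R_phenolic foam = R_tot − R_other = 0.07955 K/W
L = R·k·A = 0.07955×0.0217×15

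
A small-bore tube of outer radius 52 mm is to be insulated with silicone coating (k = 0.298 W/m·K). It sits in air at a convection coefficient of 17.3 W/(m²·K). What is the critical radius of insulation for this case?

r_cr ≈ 17.2 mm

For a cylinder r_cr = k/h = 0.298/17.3
r_cr = 17.2 mm; since the bare radius (52 mm) is above r_cr, any added insulation will reduce heat loss.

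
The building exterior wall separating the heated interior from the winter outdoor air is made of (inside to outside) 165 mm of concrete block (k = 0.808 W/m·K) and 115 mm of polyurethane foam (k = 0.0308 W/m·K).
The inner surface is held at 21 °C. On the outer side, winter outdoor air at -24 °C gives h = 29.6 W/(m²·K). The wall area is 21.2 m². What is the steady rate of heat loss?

Q ≈ 240 W

Model the wall as resistances in series:
R_concrete block = L/(kA) = 0.165/(0.808×21.2) = 0.009632 K/W
R_polyurethane foam = L/(kA) = 0.115/(0.0308×21.2) = 0.1761 K/W
R_outer film = 1/(h_o·A) = 1/(29.6×21.2) = 0.001594 K/W
R_total = 0.1873 K/W
Q = ΔT / R_total = 45 / 0.1873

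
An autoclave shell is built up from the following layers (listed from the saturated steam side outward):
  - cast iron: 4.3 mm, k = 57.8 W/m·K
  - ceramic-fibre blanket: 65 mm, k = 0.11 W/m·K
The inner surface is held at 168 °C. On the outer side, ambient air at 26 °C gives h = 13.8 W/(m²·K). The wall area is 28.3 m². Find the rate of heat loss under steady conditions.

Thermal resistances in series:
R_cast iron = L/(kA) = 0.0043/(57.8×28.3) = 2.629×10^-6 K/W
R_ceramic-fibre blanket = L/(kA) = 0.065/(0.11×28.3) = 0.02088 K/W
R_outer film = 1/(h_o·A) = 1/(13.8×28.3) = 0.002561 K/W
R_total = 0.02344 K/W
Q = ΔT / R_total = 142 / 0.02344

Q ≈ 6060 W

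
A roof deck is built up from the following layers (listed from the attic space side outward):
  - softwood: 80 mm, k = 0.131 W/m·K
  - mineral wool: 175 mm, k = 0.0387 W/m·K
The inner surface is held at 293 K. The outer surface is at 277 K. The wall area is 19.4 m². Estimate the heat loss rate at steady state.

Treating each layer as a thermal resistance in series:
R_softwood = L/(kA) = 0.08/(0.131×19.4) = 0.03148 K/W
R_mineral wool = L/(kA) = 0.175/(0.0387×19.4) = 0.2331 K/W
R_total = 0.2646 K/W
Q = ΔT / R_total = 16 / 0.2646

Q ≈ 60.5 W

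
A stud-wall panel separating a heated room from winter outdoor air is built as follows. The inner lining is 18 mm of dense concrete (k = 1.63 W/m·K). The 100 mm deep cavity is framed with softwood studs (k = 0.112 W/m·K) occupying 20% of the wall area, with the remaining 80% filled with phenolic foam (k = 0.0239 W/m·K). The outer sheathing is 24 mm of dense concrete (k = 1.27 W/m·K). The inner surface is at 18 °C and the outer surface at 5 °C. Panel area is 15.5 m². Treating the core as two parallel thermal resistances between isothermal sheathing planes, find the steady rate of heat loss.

Sheathing layers in series; stud and cavity paths in parallel between them.
R_inner = 0.018/(1.63×15.5) = 7.124×10^-4 K/W
R_stud  = 0.1/(0.112×0.2×15.5) = 0.288 K/W
R_cav   = 0.1/(0.0239×0.8×15.5) = 0.3374 K/W
1/R_core = 1/R_stud + 1/R_cav → R_core = 0.1554 K/W
R_outer = 0.024/(1.27×15.5) = 0.001219 K/W
R_total = 0.1573 K/W
Q = ΔT/R_total = 13/0.1573

Q ≈ 82.6 W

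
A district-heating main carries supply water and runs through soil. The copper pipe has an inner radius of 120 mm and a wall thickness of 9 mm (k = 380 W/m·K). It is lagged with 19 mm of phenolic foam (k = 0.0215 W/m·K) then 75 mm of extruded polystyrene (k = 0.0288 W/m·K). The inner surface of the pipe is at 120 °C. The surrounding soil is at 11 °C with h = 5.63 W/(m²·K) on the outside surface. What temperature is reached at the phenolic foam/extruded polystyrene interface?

T ≈ 87.5 °C

Cylindrical conduction, so R = ln(r₂/r₁)/(2πkL) per layer, in series:
R_copper pipe wall = ln(129/120)/(2π×380×1) = 3.029×10^-5 K/W
R_phenolic foam = ln(148/129)/(2π×0.0215×1) = 1.017 K/W
R_extruded polystyrene = ln(223/148)/(2π×0.0288×1) = 2.266 K/W
R_outer film = 1/(h_o·2πr_oL) = 1/(5.63×2π×0.223×1) = 0.1268 K/W
R_total = 3.409 K/W
Q = ΔT/R_total = 109/3.409
Q = 32 W/m
T_interface = T_inner − Q·ΣR(inner→interface) = 120 − 32×1.017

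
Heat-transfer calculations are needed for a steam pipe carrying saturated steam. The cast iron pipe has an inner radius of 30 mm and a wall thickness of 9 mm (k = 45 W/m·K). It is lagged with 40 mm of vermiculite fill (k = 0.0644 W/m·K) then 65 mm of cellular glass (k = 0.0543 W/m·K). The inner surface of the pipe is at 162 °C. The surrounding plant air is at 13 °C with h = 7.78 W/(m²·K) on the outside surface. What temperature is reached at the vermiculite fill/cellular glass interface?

T ≈ 90.7 °C

Cylindrical conduction, so R = ln(r₂/r₁)/(2πkL) per layer, in series:
R_cast iron pipe wall = ln(39/30)/(2π×45×1) = 9.279×10^-4 K/W
R_vermiculite fill = ln(79/39)/(2π×0.0644×1) = 1.744 K/W
R_cellular glass = ln(144/79)/(2π×0.0543×1) = 1.76 K/W
R_outer film = 1/(h_o·2πr_oL) = 1/(7.78×2π×0.144×1) = 0.1421 K/W
R_total = 3.647 K/W
Q = ΔT/R_total = 149/3.647
Q = 40.9 W/m
T_interface = T_inner − Q·ΣR(inner→interface) = 162 − 40.9×1.745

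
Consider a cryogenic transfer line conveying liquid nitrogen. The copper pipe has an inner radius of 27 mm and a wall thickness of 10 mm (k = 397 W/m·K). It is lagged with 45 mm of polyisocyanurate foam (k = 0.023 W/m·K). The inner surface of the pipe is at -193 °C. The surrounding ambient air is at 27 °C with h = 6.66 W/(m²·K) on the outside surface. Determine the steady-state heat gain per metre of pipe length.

q′ ≈ 37.9 W/m

Radial resistances (cylindrical: R_cond = ln(r_o/r_i)/(2πkL), R_conv = 1/(h·2πrL)):
R_copper pipe wall = ln(37/27)/(2π×397×1) = 1.263×10^-4 K/W
R_polyisocyanurate foam = ln(82/37)/(2π×0.023×1) = 5.507 K/W
R_outer film = 1/(h_o·2πr_oL) = 1/(6.66×2π×0.082×1) = 0.2914 K/W
R_total = 5.798 K/W
Q = ΔT/R_total = 220/5.798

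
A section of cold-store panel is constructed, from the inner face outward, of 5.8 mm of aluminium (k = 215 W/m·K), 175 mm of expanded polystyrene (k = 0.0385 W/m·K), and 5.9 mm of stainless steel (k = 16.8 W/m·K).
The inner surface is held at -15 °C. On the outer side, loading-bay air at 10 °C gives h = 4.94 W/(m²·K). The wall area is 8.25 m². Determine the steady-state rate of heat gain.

Series thermal resistances:
R_aluminium = L/(kA) = 0.0058/(215×8.25) = 3.27×10^-6 K/W
R_expanded polystyrene = L/(kA) = 0.175/(0.0385×8.25) = 0.551 K/W
R_stainless steel = L/(kA) = 0.0059/(16.8×8.25) = 4.257×10^-5 K/W
R_outer film = 1/(h_o·A) = 1/(4.94×8.25) = 0.02454 K/W
R_total = 0.5755 K/W
Q = ΔT / R_total = 25 / 0.5755

Q ≈ 43.4 W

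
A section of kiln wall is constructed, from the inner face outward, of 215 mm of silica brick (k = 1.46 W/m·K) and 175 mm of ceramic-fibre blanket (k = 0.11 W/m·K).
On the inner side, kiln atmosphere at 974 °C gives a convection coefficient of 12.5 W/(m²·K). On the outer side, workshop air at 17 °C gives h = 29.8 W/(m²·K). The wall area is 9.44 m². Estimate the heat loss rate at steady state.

Q ≈ 4880 W

Model the wall as resistances in series:
R_inner film = 1/(h_i·A) = 1/(12.5×9.44) = 0.008475 K/W
R_silica brick = L/(kA) = 0.215/(1.46×9.44) = 0.0156 K/W
R_ceramic-fibre blanket = L/(kA) = 0.175/(0.11×9.44) = 0.1685 K/W
R_outer film = 1/(h_o·A) = 1/(29.8×9.44) = 0.003555 K/W
R_total = 0.1962 K/W
Q = ΔT / R_total = 957 / 0.1962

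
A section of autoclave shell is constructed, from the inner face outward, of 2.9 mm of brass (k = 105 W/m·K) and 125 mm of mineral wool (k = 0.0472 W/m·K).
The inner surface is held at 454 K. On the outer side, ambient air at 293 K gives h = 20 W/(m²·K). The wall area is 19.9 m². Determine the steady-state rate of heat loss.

Using the resistance-network approach (series):
R_brass = L/(kA) = 0.0029/(105×19.9) = 1.388×10^-6 K/W
R_mineral wool = L/(kA) = 0.125/(0.0472×19.9) = 0.1331 K/W
R_outer film = 1/(h_o·A) = 1/(20×19.9) = 0.002513 K/W
R_total = 0.1356 K/W
Q = ΔT / R_total = 161 / 0.1356

Q ≈ 1190 W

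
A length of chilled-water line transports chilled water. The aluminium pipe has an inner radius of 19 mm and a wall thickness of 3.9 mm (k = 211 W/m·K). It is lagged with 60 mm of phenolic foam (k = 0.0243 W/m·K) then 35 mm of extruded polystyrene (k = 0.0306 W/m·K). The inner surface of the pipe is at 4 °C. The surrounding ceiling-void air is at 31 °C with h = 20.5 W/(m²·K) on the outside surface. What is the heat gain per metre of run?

q′ ≈ 2.62 W/m

Per-layer cylindrical resistances, series-summed:
R_aluminium pipe wall = ln(22.9/19)/(2π×211×1) = 1.408×10^-4 K/W
R_phenolic foam = ln(82.9/22.9)/(2π×0.0243×1) = 8.426 K/W
R_extruded polystyrene = ln(117.9/82.9)/(2π×0.0306×1) = 1.832 K/W
R_outer film = 1/(h_o·2πr_oL) = 1/(20.5×2π×0.1179×1) = 0.06585 K/W
R_total = 10.32 K/W
Q = ΔT/R_total = 27/10.32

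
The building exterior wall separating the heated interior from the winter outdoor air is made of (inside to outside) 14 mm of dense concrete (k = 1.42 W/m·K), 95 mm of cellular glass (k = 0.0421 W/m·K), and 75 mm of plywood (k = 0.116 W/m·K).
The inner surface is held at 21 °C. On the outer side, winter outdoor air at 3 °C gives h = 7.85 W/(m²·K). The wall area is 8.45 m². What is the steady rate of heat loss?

Thermal resistances in series:
R_dense concrete = L/(kA) = 0.014/(1.42×8.45) = 0.001167 K/W
R_cellular glass = L/(kA) = 0.095/(0.0421×8.45) = 0.267 K/W
R_plywood = L/(kA) = 0.075/(0.116×8.45) = 0.07651 K/W
R_outer film = 1/(h_o·A) = 1/(7.85×8.45) = 0.01508 K/W
R_total = 0.3598 K/W
Q = ΔT / R_total = 18 / 0.3598

Q ≈ 50 W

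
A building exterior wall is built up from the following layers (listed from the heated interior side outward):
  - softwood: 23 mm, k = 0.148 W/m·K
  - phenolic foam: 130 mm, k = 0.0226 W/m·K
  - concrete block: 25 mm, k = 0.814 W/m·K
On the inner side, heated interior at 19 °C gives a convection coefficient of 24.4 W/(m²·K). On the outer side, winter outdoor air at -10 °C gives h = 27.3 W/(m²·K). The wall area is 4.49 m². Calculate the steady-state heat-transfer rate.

Q ≈ 21.6 W

Model the wall as resistances in series:
R_inner film = 1/(h_i·A) = 1/(24.4×4.49) = 0.009128 K/W
R_softwood = L/(kA) = 0.023/(0.148×4.49) = 0.03461 K/W
R_phenolic foam = L/(kA) = 0.13/(0.0226×4.49) = 1.281 K/W
R_concrete block = L/(kA) = 0.025/(0.814×4.49) = 0.00684 K/W
R_outer film = 1/(h_o·A) = 1/(27.3×4.49) = 0.008158 K/W
R_total = 1.34 K/W
Q = ΔT / R_total = 29 / 1.34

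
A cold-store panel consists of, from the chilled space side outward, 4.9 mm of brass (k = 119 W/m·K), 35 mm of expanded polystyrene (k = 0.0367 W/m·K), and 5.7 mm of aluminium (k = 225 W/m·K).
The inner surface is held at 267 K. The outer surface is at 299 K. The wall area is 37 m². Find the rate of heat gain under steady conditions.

Using the resistance-network approach (series):
R_brass = L/(kA) = 0.0049/(119×37) = 1.113×10^-6 K/W
R_expanded polystyrene = L/(kA) = 0.035/(0.0367×37) = 0.02578 K/W
R_aluminium = L/(kA) = 0.0057/(225×37) = 6.847×10^-7 K/W
R_total = 0.02578 K/W
Q = ΔT / R_total = 32 / 0.02578

Q ≈ 1240 W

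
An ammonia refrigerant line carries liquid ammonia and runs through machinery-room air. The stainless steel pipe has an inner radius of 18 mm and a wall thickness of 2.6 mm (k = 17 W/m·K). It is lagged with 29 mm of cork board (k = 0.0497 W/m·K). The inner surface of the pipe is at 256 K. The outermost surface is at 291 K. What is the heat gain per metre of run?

Per-layer cylindrical resistances, series-summed:
R_stainless steel pipe wall = ln(20.6/18)/(2π×17×1) = 0.001263 K/W
R_cork board = ln(49.6/20.6)/(2π×0.0497×1) = 2.814 K/W
R_total = 2.815 K/W
Q = ΔT/R_total = 35/2.815

q′ ≈ 12.4 W/m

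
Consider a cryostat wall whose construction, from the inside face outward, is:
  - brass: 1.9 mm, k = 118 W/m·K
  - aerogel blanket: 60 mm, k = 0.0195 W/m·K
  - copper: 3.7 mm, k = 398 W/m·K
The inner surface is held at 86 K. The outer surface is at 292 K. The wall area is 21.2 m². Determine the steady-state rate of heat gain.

Q ≈ 1420 W

Model the wall as resistances in series:
R_brass = L/(kA) = 0.0019/(118×21.2) = 7.595×10^-7 K/W
R_aerogel blanket = L/(kA) = 0.06/(0.0195×21.2) = 0.1451 K/W
R_copper = L/(kA) = 0.0037/(398×21.2) = 4.385×10^-7 K/W
R_total = 0.1451 K/W
Q = ΔT / R_total = 206 / 0.1451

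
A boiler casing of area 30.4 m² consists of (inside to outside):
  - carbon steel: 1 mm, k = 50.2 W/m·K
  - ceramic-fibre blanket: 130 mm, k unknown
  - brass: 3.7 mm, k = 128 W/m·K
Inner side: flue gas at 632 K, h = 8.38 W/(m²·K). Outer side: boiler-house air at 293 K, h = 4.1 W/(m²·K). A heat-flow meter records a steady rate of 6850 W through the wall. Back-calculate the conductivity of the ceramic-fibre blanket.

Thermal resistances in series:
R_inner film = 1/(h_i·A) = 1/(8.38×30.4) = 0.003925 K/W
R_carbon steel = L/(kA) = 0.001/(50.2×30.4) = 6.553×10^-7 K/W
R_brass = L/(kA) = 0.0037/(128×30.4) = 9.509×10^-7 K/W
R_outer film = 1/(h_o·A) = 1/(4.1×30.4) = 0.008023 K/W
Sum of known resistances R_other = 0.01195 K/W
Total R = ΔT/Q = 339/6850 = 0.04949 K/W
R_ceramic-fibre blanket = R_total − R_other = 0.03754 K/W
k = L/(R·A) = 0.13/(0.03754×30.4)

k ≈ 0.114 W/(m·K)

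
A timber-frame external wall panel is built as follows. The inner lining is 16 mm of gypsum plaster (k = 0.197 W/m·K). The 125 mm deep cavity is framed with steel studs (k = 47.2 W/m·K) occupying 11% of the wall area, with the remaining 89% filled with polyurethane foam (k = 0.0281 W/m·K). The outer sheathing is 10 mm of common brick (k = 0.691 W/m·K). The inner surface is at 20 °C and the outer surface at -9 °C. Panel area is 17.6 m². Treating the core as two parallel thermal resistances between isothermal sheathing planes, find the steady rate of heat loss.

Q ≈ 4270 W

Sheathing layers in series; stud and cavity paths in parallel between them.
R_inner = 0.016/(0.197×17.6) = 0.004615 K/W
R_stud  = 0.125/(47.2×0.11×17.6) = 0.001368 K/W
R_cav   = 0.125/(0.0281×0.89×17.6) = 0.284 K/W
1/R_core = 1/R_stud + 1/R_cav → R_core = 0.001361 K/W
R_outer = 0.01/(0.691×17.6) = 8.223×10^-4 K/W
R_total = 0.006798 K/W
Q = ΔT/R_total = 29/0.006798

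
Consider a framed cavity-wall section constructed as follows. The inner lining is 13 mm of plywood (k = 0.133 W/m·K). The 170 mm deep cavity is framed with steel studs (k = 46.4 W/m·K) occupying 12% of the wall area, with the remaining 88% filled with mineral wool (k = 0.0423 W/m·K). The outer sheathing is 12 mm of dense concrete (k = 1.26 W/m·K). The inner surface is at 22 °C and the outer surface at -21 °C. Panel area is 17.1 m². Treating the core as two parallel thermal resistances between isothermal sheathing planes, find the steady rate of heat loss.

Q ≈ 5340 W

Sheathing layers in series; stud and cavity paths in parallel between them.
R_inner = 0.013/(0.133×17.1) = 0.005716 K/W
R_stud  = 0.17/(46.4×0.12×17.1) = 0.001785 K/W
R_cav   = 0.17/(0.0423×0.88×17.1) = 0.2671 K/W
1/R_core = 1/R_stud + 1/R_cav → R_core = 0.001774 K/W
R_outer = 0.012/(1.26×17.1) = 5.569×10^-4 K/W
R_total = 0.008047 K/W
Q = ΔT/R_total = 43/0.008047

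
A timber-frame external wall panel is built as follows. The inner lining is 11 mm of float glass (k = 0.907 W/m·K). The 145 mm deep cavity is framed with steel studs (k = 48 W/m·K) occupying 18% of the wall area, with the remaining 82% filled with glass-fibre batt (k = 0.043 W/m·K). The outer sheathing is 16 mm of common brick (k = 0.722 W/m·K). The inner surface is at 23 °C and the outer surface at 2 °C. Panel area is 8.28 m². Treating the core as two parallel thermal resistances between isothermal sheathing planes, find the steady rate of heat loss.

Sheathing layers in series; stud and cavity paths in parallel between them.
R_inner = 0.011/(0.907×8.28) = 0.001465 K/W
R_stud  = 0.145/(48×0.18×8.28) = 0.002027 K/W
R_cav   = 0.145/(0.043×0.82×8.28) = 0.4967 K/W
1/R_core = 1/R_stud + 1/R_cav → R_core = 0.002019 K/W
R_outer = 0.016/(0.722×8.28) = 0.002676 K/W
R_total = 0.00616 K/W
Q = ΔT/R_total = 21/0.00616

Q ≈ 3410 W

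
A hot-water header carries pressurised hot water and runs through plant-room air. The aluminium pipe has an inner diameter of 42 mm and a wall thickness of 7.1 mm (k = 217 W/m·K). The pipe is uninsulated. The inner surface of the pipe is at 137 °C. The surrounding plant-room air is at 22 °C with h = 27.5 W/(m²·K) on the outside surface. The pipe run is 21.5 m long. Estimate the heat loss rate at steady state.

Cylindrical conduction, so R = ln(r₂/r₁)/(2πkL) per layer, in series:
R_aluminium pipe wall = ln(28.1/21)/(2π×217×21.5) = 9.935×10^-6 K/W
R_outer film = 1/(h_o·2πr_oL) = 1/(27.5×2π×0.0281×21.5) = 0.009579 K/W
R_total = 0.009589 K/W
Q = ΔT/R_total = 115/0.009589

Q ≈ 12000 W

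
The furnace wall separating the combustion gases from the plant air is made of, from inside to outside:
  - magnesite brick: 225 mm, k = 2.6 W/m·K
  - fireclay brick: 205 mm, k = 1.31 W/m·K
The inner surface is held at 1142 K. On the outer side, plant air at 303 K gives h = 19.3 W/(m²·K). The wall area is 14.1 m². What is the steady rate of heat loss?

Series thermal resistances:
R_magnesite brick = L/(kA) = 0.225/(2.6×14.1) = 0.006137 K/W
R_fireclay brick = L/(kA) = 0.205/(1.31×14.1) = 0.0111 K/W
R_outer film = 1/(h_o·A) = 1/(19.3×14.1) = 0.003675 K/W
R_total = 0.02091 K/W
Q = ΔT / R_total = 839 / 0.02091

Q ≈ 40100 W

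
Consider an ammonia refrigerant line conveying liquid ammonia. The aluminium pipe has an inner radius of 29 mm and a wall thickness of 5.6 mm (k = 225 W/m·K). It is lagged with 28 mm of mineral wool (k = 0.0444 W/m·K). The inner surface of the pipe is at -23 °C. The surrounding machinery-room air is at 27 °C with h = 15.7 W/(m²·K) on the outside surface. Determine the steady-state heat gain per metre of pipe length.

q′ ≈ 21.9 W/m

Radial resistances (cylindrical: R_cond = ln(r_o/r_i)/(2πkL), R_conv = 1/(h·2πrL)):
R_aluminium pipe wall = ln(34.6/29)/(2π×225×1) = 1.249×10^-4 K/W
R_mineral wool = ln(62.6/34.6)/(2π×0.0444×1) = 2.125 K/W
R_outer film = 1/(h_o·2πr_oL) = 1/(15.7×2π×0.0626×1) = 0.1619 K/W
R_total = 2.287 K/W
Q = ΔT/R_total = 50/2.287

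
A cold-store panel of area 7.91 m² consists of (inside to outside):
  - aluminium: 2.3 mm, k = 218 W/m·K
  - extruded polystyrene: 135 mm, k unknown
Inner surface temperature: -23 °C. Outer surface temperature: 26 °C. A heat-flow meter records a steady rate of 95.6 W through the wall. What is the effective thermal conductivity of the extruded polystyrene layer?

Thermal resistances in series:
R_aluminium = L/(kA) = 0.0023/(218×7.91) = 1.334×10^-6 K/W
Sum of known resistances R_other = 1.334×10^-6 K/W
Total R = ΔT/Q = 49/95.6 = 0.5126 K/W
R_extruded polystyrene = R_total − R_other = 0.5126 K/W
k = L/(R·A) = 0.135/(0.5126×7.91)

k ≈ 0.0333 W/(m·K)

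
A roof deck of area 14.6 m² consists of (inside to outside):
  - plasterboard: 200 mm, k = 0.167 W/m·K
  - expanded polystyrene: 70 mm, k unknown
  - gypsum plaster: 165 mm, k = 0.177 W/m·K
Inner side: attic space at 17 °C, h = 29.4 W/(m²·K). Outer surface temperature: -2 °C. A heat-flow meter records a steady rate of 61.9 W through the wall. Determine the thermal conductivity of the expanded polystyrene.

Model the wall as resistances in series:
R_inner film = 1/(h_i·A) = 1/(29.4×14.6) = 0.00233 K/W
R_plasterboard = L/(kA) = 0.2/(0.167×14.6) = 0.08203 K/W
R_gypsum plaster = L/(kA) = 0.165/(0.177×14.6) = 0.06385 K/W
Sum of known resistances R_other = 0.1482 K/W
Total R = ΔT/Q = 19/61.9 = 0.3069 K/W
R_expanded polystyrene = R_total − R_other = 0.1587 K/W
k = L/(R·A) = 0.07/(0.1587×14.6)

k ≈ 0.0302 W/(m·K)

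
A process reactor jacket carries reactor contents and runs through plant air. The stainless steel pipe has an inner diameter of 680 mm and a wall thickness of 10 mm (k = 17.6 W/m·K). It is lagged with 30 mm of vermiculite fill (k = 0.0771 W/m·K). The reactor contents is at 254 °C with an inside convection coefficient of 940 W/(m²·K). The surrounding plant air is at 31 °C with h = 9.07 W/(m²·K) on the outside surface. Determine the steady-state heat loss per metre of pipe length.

q′ ≈ 1030 W/m

Treating each annulus and film as a series resistance:
R_inner film = 1/(h_i·2πr₁L) = 1/(940×2π×0.34×1) = 4.98×10^-4 K/W
R_stainless steel pipe wall = ln(350/340)/(2π×17.6×1) = 2.621×10^-4 K/W
R_vermiculite fill = ln(380/350)/(2π×0.0771×1) = 0.1698 K/W
R_outer film = 1/(h_o·2πr_oL) = 1/(9.07×2π×0.38×1) = 0.04618 K/W
R_total = 0.2167 K/W
Q = ΔT/R_total = 223/0.2167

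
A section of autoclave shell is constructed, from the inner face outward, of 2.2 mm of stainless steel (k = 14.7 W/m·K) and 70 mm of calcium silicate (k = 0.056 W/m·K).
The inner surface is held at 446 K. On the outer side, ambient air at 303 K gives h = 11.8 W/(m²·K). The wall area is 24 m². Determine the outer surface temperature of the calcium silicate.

Thermal resistances in series:
R_stainless steel = L/(kA) = 0.0022/(14.7×24) = 6.236×10^-6 K/W
R_calcium silicate = L/(kA) = 0.07/(0.056×24) = 0.05208 K/W
R_outer film = 1/(h_o·A) = 1/(11.8×24) = 0.003531 K/W
R_total = 0.05562 K/W;  Q = ΔT/R_total = 143/0.05562 = 2571 W
T_interface = T_inner − Q·ΣR(inner→interface) = 446 − 2570×0.05209

T ≈ 312 K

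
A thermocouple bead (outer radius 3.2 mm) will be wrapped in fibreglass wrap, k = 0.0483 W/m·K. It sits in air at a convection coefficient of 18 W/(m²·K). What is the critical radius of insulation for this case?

For a sphere r_cr = 2k/h = 2×0.0483/18
r_cr = 5.37 mm; since the bare radius (3.2 mm) is below r_cr, adding a thin layer of insulation will *increase* heat loss.

r_cr ≈ 5.37 mm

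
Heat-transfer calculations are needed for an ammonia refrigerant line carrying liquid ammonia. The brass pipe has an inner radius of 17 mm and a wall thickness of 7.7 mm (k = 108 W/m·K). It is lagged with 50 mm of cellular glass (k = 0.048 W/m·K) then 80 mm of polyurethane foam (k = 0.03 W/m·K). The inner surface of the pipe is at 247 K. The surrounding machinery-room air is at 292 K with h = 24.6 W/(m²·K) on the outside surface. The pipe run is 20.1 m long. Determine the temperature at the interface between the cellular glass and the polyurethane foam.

Radial resistances (cylindrical: R_cond = ln(r_o/r_i)/(2πkL), R_conv = 1/(h·2πrL)):
R_brass pipe wall = ln(24.7/17)/(2π×108×20.1) = 2.739×10^-5 K/W
R_cellular glass = ln(74.7/24.7)/(2π×0.048×20.1) = 0.1826 K/W
R_polyurethane foam = ln(154.7/74.7)/(2π×0.03×20.1) = 0.1921 K/W
R_outer film = 1/(h_o·2πr_oL) = 1/(24.6×2π×0.1547×20.1) = 0.002081 K/W
R_total = 0.3768 K/W
Q = ΔT/R_total = 45/0.3768
Q = 119 W
T_interface = T_inner + Q·ΣR(inner→interface) = 247 + 119×0.1826

T ≈ 269 K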